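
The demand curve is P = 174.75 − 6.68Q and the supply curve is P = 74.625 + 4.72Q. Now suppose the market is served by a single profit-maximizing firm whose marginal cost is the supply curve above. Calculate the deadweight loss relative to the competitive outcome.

60.02

Competitive equilibrium: 174.75 − 6.68Q = 74.625 + 4.72Q → Q* = 8.7829, P* = 116.0803.
Marginal revenue: MR = 174.75 − 13.36Q. Set MR = MC: 174.75 − 13.36Q = 74.625 + 4.72Q → Q_m = 5.5379.
Price P_m = 174.75 − 6.68·5.5379 = 137.7568; MC(Q_m) = 74.625 + 4.72·5.5379 = 100.7639.
Competitive Q* = 8.7829, so ΔQ = 3.245; wedge = 137.7568 − 100.7639 = 36.9929.
The triangle = ½ × 3.245 × 36.9929 = 60.02.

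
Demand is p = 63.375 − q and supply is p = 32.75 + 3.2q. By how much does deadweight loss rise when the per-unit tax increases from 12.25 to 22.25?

Competitive equilibrium: 63.375 − q = 32.75 + 3.2q → q* = 7.2917, p* = 56.0833.
For a per-unit tax t: Δq = t/4.2, so DWL = ½·t·(t/4.2) = t²/8.4.
At t = 12.25: DWL = 17.865. At t = 22.25: DWL = 58.936.
Increase = 58.936 − 17.865 = 41.07.

41.07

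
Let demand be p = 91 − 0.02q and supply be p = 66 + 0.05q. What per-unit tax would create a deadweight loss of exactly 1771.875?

Competitive equilibrium: 91 − 0.02q = 66 + 0.05q → q* = 357.1429, p* = 83.8571.
A tax t gives Δq = t/0.07 and wedge t, so DWL = t²/0.14.
t²/0.14 = 1771.875 → t² = 248.0625 → t = 15.75.

15.75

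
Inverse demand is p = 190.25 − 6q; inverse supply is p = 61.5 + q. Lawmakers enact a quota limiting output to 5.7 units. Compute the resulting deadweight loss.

Competitive equilibrium: 190.25 − 6q = 61.5 + q → q* = 18.3929, p* = 79.8929.
At q = 5.7: demand price = 190.25 − 6·5.7 = 156.05; supply price = 61.5 + 1·5.7 = 67.2.
Δq = 18.3929 − 5.7 = 12.6929; wedge = 156.05 − 67.2 = 88.85.
Welfare loss = ½ × 12.6929 × 88.85 = 563.88.

563.88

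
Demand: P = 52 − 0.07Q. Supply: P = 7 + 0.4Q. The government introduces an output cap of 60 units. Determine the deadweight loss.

Competitive equilibrium: 52 − 0.07Q = 7 + 0.4Q → Q* = 95.7447, P* = 45.2979.
At Q = 60: demand price = 52 − 0.07·60 = 47.8; supply price = 7 + 0.4·60 = 31.
ΔQ = 95.7447 − 60 = 35.7447; wedge = 47.8 − 31 = 16.8.
The triangle = ½ × 35.7447 × 16.8 = 300.26.

300.26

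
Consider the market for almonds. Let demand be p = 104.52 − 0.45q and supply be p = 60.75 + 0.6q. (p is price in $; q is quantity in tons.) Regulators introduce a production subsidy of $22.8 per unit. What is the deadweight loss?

$247.54

Competitive equilibrium: 104.52 − 0.45q = 60.75 + 0.6q → q* = 41.6857, p* = 85.7614.
The subsidy lowers effective supply by 22.8: p = 37.95 + 0.6q.
New quantity: 104.52 − 0.45q = 37.95 + 0.6q → q' = 63.4.
Overproduction Δq = 63.4 − 41.6857 = 21.7143; wedge = subsidy = 22.8.
The triangle = ½ × 21.7143 × 22.8 = $247.54.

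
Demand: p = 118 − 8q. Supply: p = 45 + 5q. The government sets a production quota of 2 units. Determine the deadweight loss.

84.96

Competitive equilibrium: 118 − 8q = 45 + 5q → q* = 5.6154, p* = 73.0769.
At q = 2: demand price = 118 − 8·2 = 102; supply price = 45 + 5·2 = 55.
Δq = 5.6154 − 2 = 3.6154; wedge = 102 − 55 = 47.
The triangle = ½ × 3.6154 × 47 = 84.96.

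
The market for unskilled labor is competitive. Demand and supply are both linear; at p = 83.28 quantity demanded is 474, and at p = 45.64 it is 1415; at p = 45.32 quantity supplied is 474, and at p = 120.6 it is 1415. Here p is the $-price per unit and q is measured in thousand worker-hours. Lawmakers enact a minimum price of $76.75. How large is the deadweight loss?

Demand slope = (45.64 − 83.28)/(1415 − 474) = −0.04, so p = 102.24 − 0.04q.
Supply slope = (120.6 − 45.32)/(1415 − 474) = 0.08, so p = 7.4 + 0.08q.
Competitive equilibrium: 102.24 − 0.04q = 7.4 + 0.08q → q* = 790.3333, p* = 70.6267.
At the floor p = 76.75, quantity demanded = (102.24 − 76.75)/0.04 = 637.25.
Sellers' marginal cost at q' = 637.25: 7.4 + 0.08·637.25 = 58.38.
Δq = 790.3333 − 637.25 = 153.0833; wedge = 76.75 − 58.38 = 18.37.
Welfare loss = ½ × 153.0833 × 18.37 = $1406.07 thousand.

$1406.07 thousand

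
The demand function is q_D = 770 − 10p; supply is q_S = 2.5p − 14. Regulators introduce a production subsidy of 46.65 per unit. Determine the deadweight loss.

2176.22

In inverse form: demand p = 77 − 0.1q, supply p = 5.6 + 0.4q.
Competitive equilibrium: 77 − 0.1q = 5.6 + 0.4q → q* = 142.8, p* = 62.72.
The subsidy lowers effective supply by 46.65: p = 0.4q − 41.05.
New quantity: 77 − 0.1q = 0.4q − 41.05 → q' = 236.1.
Overproduction Δq = 236.1 − 142.8 = 93.3; wedge = subsidy = 46.65.
The triangle = ½ × 93.3 × 46.65 = 2176.22.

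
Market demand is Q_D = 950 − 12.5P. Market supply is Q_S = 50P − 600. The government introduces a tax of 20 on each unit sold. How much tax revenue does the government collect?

In inverse form: demand P = 76 − 0.08Q, supply P = 12 + 0.02Q.
Competitive equilibrium: 76 − 0.08Q = 12 + 0.02Q → Q* = 640, P* = 24.8.
With the tax, the buyer price exceeds the seller price by 20: (76 − 0.08Q) − (12 + 0.02Q) = 20 → Q' = 440.
Tax revenue = 20 × 440 = 8800.

8800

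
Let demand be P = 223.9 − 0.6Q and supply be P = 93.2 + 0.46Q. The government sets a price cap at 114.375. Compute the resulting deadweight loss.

3164.39

Competitive equilibrium: 223.9 − 0.6Q = 93.2 + 0.46Q → Q* = 123.3019, P* = 149.9189.
At the ceiling P = 114.375, quantity supplied = (114.375 − 93.2)/0.46 = 46.0326.
Willingness to pay at Q' = 46.0326: 223.9 − 0.6·46.0326 = 196.2804.
ΔQ = 123.3019 − 46.0326 = 77.2693; wedge = 196.2804 − 114.375 = 81.9054.
Deadweight loss = ½ × 77.2693 × 81.9054 = 3164.39.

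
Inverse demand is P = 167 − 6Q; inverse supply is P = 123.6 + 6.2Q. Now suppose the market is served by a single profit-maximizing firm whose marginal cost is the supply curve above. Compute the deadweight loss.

8.39

Competitive equilibrium: 167 − 6Q = 123.6 + 6.2Q → Q* = 3.5574, P* = 145.6557.
Marginal revenue: MR = 167 − 12Q. Set MR = MC: 167 − 12Q = 123.6 + 6.2Q → Q_m = 2.3846.
Price P_m = 167 − 6·2.3846 = 152.6924; MC(Q_m) = 123.6 + 6.2·2.3846 = 138.3845.
Competitive Q* = 3.5574, so ΔQ = 1.1728; wedge = 152.6924 − 138.3845 = 14.3079.
DWL = ½ × 1.1728 × 14.3079 = 8.39.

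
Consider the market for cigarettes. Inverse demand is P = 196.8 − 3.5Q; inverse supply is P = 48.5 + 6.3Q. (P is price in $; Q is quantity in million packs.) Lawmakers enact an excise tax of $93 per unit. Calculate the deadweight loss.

$441.28 million

Competitive equilibrium: 196.8 − 3.5Q = 48.5 + 6.3Q → Q* = 15.1327, P* = 143.8357.
With the tax, the buyer price exceeds the seller price by 93: (196.8 − 3.5Q) − (48.5 + 6.3Q) = 93 → Q' = 5.6429.
ΔQ = 15.1327 − 5.6429 = 9.4898; the wedge equals the tax, 93.
Welfare loss = ½ × 9.4898 × 93 = $441.28 million.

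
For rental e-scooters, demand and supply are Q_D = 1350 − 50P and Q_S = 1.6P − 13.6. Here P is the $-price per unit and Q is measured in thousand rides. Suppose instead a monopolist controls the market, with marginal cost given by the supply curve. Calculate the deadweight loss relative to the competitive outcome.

$0.24 thousand

In inverse form: demand P = 27 − 0.02Q, supply P = 8.5 + 0.625Q.
Competitive equilibrium: 27 − 0.02Q = 8.5 + 0.625Q → Q* = 28.6822, P* = 26.4264.
Marginal revenue: MR = 27 − 0.04Q. Set MR = MC: 27 − 0.04Q = 8.5 + 0.625Q → Q_m = 27.8195.
Price P_m = 27 − 0.02·27.8195 = 26.4436; MC(Q_m) = 8.5 + 0.625·27.8195 = 25.8872.
Competitive Q* = 28.6822, so ΔQ = 0.8627; wedge = 26.4436 − 25.8872 = 0.5564.
Deadweight loss = ½ × 0.8627 × 0.5564 = $0.24 thousand.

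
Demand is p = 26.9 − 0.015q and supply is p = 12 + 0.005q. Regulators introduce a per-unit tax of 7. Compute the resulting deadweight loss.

Competitive equilibrium: 26.9 − 0.015q = 12 + 0.005q → q* = 745, p* = 15.725.
With the tax, the buyer price exceeds the seller price by 7: (26.9 − 0.015q) − (12 + 0.005q) = 7 → q' = 395.
Δq = 745 − 395 = 350; the wedge equals the tax, 7.
Deadweight loss = ½ × 350 × 7 = 1225.

1225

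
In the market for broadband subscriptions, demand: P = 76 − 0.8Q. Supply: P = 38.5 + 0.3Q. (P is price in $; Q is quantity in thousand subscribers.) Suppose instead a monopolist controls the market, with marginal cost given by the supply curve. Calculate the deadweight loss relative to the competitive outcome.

Competitive equilibrium: 76 − 0.8Q = 38.5 + 0.3Q → Q* = 34.0909, P* = 48.7273.
Marginal revenue: MR = 76 − 1.6Q. Set MR = MC: 76 − 1.6Q = 38.5 + 0.3Q → Q_m = 19.7368.
Price P_m = 76 − 0.8·19.7368 = 60.2106; MC(Q_m) = 38.5 + 0.3·19.7368 = 44.421.
Competitive Q* = 34.0909, so ΔQ = 14.3541; wedge = 60.2106 − 44.421 = 15.7896.
DWL = ½ × 14.3541 × 15.7896 = $113.32 thousand.

$113.32 thousand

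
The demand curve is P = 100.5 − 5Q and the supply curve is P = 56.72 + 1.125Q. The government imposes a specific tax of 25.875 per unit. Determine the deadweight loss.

Competitive equilibrium: 100.5 − 5Q = 56.72 + 1.125Q → Q* = 7.1478, P* = 64.7612.
With the tax, the buyer price exceeds the seller price by 25.875: (100.5 − 5Q) − (56.72 + 1.125Q) = 25.875 → Q' = 2.9233.
ΔQ = 7.1478 − 2.9233 = 4.2245; the wedge equals the tax, 25.875.
The triangle = ½ × 4.2245 × 25.875 = 54.65.

54.65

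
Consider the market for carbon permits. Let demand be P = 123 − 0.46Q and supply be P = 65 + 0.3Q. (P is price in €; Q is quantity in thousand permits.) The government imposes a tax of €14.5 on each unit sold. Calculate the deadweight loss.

Competitive equilibrium: 123 − 0.46Q = 65 + 0.3Q → Q* = 76.3158, P* = 87.8947.
With the tax, the buyer price exceeds the seller price by 14.5: (123 − 0.46Q) − (65 + 0.3Q) = 14.5 → Q' = 57.2368.
ΔQ = 76.3158 − 57.2368 = 19.079; the wedge equals the tax, 14.5.
Welfare loss = ½ × 19.079 × 14.5 = €138.32 thousand.

€138.32 thousand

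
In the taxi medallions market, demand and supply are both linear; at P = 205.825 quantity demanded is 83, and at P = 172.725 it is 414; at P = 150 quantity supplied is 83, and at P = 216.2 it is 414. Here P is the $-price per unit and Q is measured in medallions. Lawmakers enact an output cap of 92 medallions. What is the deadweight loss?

Demand slope = (172.725 − 205.825)/(414 − 83) = −0.1, so P = 214.125 − 0.1Q.
Supply slope = (216.2 − 150)/(414 − 83) = 0.2, so P = 133.4 + 0.2Q.
Competitive equilibrium: 214.125 − 0.1Q = 133.4 + 0.2Q → Q* = 269.0833, P* = 187.2167.
At Q = 92: demand price = 214.125 − 0.1·92 = 204.925; supply price = 133.4 + 0.2·92 = 151.8.
ΔQ = 269.0833 − 92 = 177.0833; wedge = 204.925 − 151.8 = 53.125.
DWL = ½ × 177.0833 × 53.125 = $4703.78.

$4703.78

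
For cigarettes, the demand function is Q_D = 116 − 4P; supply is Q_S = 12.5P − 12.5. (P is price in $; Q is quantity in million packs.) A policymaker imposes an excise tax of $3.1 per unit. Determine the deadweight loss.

In inverse form: demand P = 29 − 0.25Q, supply P = 1 + 0.08Q.
Competitive equilibrium: 29 − 0.25Q = 1 + 0.08Q → Q* = 84.8485, P* = 7.7879.
With the tax, the buyer price exceeds the seller price by 3.1: (29 − 0.25Q) − (1 + 0.08Q) = 3.1 → Q' = 75.4545.
ΔQ = 84.8485 − 75.4545 = 9.394; the wedge equals the tax, 3.1.
DWL = ½ × 9.394 × 3.1 = $14.56 million.

$14.56 million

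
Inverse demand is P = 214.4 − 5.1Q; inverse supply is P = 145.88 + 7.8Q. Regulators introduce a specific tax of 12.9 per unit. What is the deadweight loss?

Competitive equilibrium: 214.4 − 5.1Q = 145.88 + 7.8Q → Q* = 5.3116, P* = 187.3107.
With the tax, the buyer price exceeds the seller price by 12.9: (214.4 − 5.1Q) − (145.88 + 7.8Q) = 12.9 → Q' = 4.3116.
ΔQ = 5.3116 − 4.3116 = 1; the wedge equals the tax, 12.9.
The triangle = ½ × 1 × 12.9 = 6.45.

6.45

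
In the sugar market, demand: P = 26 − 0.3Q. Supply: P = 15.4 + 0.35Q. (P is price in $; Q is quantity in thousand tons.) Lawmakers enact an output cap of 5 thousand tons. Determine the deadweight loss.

Competitive equilibrium: 26 − 0.3Q = 15.4 + 0.35Q → Q* = 16.3077, P* = 21.1077.
At Q = 5: demand price = 26 − 0.3·5 = 24.5; supply price = 15.4 + 0.35·5 = 17.15.
ΔQ = 16.3077 − 5 = 11.3077; wedge = 24.5 − 17.15 = 7.35.
The triangle = ½ × 11.3077 × 7.35 = $41.56 thousand.

$41.56 thousand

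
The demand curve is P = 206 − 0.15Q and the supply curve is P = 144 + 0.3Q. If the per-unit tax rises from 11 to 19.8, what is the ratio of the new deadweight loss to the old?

Competitive equilibrium: 206 − 0.15Q = 144 + 0.3Q → Q* = 137.7778, P* = 185.3333.
For a per-unit tax t: ΔQ = t/0.45, so DWL = ½·t·(t/0.45) = t²/0.9.
At t = 11: DWL = 134.444. At t = 19.8: DWL = 435.6.
Ratio = (19.8/11)² = 3.24.

3.24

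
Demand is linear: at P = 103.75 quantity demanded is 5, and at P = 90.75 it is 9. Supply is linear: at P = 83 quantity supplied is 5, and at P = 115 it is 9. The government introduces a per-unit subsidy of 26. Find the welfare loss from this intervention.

Demand slope = (90.75 − 103.75)/(9 − 5) = −3.25, so P = 120 − 3.25Q.
Supply slope = (115 − 83)/(9 − 5) = 8, so P = 43 + 8Q.
Competitive equilibrium: 120 − 3.25Q = 43 + 8Q → Q* = 6.84444, P* = 97.75556.
The subsidy lowers effective supply by 26: P = 17 + 8Q.
New quantity: 120 − 3.25Q = 17 + 8Q → Q' = 9.15556.
Overproduction ΔQ = 9.15556 − 6.84444 = 2.31112; wedge = subsidy = 26.
The triangle = ½ × 2.31112 × 26 = 30.04.

30.04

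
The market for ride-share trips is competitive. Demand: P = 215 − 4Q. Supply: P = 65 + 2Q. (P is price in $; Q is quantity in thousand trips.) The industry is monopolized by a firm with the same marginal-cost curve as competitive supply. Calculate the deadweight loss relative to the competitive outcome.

Competitive equilibrium: 215 − 4Q = 65 + 2Q → Q* = 25, P* = 115.
Marginal revenue: MR = 215 − 8Q. Set MR = MC: 215 − 8Q = 65 + 2Q → Q_m = 15.
Price P_m = 215 − 4·15 = 155; MC(Q_m) = 65 + 2·15 = 95.
Competitive Q* = 25, so ΔQ = 10; wedge = 155 − 95 = 60.
DWL = ½ × 10 × 60 = $300 thousand.

$300 thousand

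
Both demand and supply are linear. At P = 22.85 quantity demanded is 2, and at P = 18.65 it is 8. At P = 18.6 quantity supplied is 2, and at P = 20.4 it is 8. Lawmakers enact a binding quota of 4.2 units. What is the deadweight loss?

Demand slope = (18.65 − 22.85)/(8 − 2) = −0.7, so P = 24.25 − 0.7Q.
Supply slope = (20.4 − 18.6)/(8 − 2) = 0.3, so P = 18 + 0.3Q.
Competitive equilibrium: 24.25 − 0.7Q = 18 + 0.3Q → Q* = 6.25, P* = 19.875.
At Q = 4.2: demand price = 24.25 − 0.7·4.2 = 21.31; supply price = 18 + 0.3·4.2 = 19.26.
ΔQ = 6.25 − 4.2 = 2.05; wedge = 21.31 − 19.26 = 2.05.
The triangle = ½ × 2.05 × 2.05 = 2.10.

2.10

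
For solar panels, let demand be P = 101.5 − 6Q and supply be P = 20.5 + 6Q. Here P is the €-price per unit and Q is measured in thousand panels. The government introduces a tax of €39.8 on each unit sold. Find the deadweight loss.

Competitive equilibrium: 101.5 − 6Q = 20.5 + 6Q → Q* = 6.75, P* = 61.
With the tax, the buyer price exceeds the seller price by 39.8: (101.5 − 6Q) − (20.5 + 6Q) = 39.8 → Q' = 3.4333.
ΔQ = 6.75 − 3.4333 = 3.3167; the wedge equals the tax, 39.8.
DWL = ½ × 3.3167 × 39.8 = €66 thousand.

€66 thousand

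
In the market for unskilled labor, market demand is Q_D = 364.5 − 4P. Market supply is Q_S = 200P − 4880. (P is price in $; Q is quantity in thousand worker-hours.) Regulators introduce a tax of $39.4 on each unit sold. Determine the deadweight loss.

$3043.84 thousand

In inverse form: demand P = 91.125 − 0.25Q, supply P = 24.4 + 0.005Q.
Competitive equilibrium: 91.125 − 0.25Q = 24.4 + 0.005Q → Q* = 261.6667, P* = 25.7083.
With the tax, the buyer price exceeds the seller price by 39.4: (91.125 − 0.25Q) − (24.4 + 0.005Q) = 39.4 → Q' = 107.1569.
ΔQ = 261.6667 − 107.1569 = 154.5098; the wedge equals the tax, 39.4.
DWL = ½ × 154.5098 × 39.4 = $3043.84 thousand.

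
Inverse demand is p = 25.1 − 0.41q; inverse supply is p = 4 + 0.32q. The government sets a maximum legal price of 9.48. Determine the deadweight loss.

50.64

Competitive equilibrium: 25.1 − 0.41q = 4 + 0.32q → q* = 28.9041, p* = 13.2493.
At the ceiling p = 9.48, quantity supplied = (9.48 − 4)/0.32 = 17.125.
Willingness to pay at q' = 17.125: 25.1 − 0.41·17.125 = 18.0788.
Δq = 28.9041 − 17.125 = 11.7791; wedge = 18.0788 − 9.48 = 8.5988.
The triangle = ½ × 11.7791 × 8.5988 = 50.64.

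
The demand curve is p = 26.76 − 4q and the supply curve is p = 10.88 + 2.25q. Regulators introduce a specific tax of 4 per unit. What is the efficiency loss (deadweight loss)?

1.28

Competitive equilibrium: 26.76 − 4q = 10.88 + 2.25q → q* = 2.5408, p* = 16.5968.
With the tax, the buyer price exceeds the seller price by 4: (26.76 − 4q) − (10.88 + 2.25q) = 4 → q' = 1.9008.
Δq = 2.5408 − 1.9008 = 0.64; the wedge equals the tax, 4.
The triangle = ½ × 0.64 × 4 = 1.28.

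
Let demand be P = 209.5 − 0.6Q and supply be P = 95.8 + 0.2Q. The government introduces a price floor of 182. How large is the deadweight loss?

Competitive equilibrium: 209.5 − 0.6Q = 95.8 + 0.2Q → Q* = 142.125, P* = 124.225.
At the floor P = 182, quantity demanded = (209.5 − 182)/0.6 = 45.8333.
Sellers' marginal cost at Q' = 45.8333: 95.8 + 0.2·45.8333 = 104.9667.
ΔQ = 142.125 − 45.8333 = 96.2917; wedge = 182 − 104.9667 = 77.0333.
Welfare loss = ½ × 96.2917 × 77.0333 = 3708.83.

3708.83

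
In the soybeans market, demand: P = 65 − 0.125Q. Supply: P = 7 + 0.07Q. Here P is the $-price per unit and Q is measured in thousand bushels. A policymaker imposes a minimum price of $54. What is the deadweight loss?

$4276.68 thousand

Competitive equilibrium: 65 − 0.125Q = 7 + 0.07Q → Q* = 297.4359, P* = 27.8205.
At the floor P = 54, quantity demanded = (65 − 54)/0.125 = 88.
Sellers' marginal cost at Q' = 88: 7 + 0.07·88 = 13.16.
ΔQ = 297.4359 − 88 = 209.4359; wedge = 54 − 13.16 = 40.84.
DWL = ½ × 209.4359 × 40.84 = $4276.68 thousand.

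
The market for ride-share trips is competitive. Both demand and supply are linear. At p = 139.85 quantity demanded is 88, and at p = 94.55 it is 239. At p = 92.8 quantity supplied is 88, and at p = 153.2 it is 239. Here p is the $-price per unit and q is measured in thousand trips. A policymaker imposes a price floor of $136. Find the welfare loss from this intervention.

$1035.05 thousand

Demand slope = (94.55 − 139.85)/(239 − 88) = −0.3, so p = 166.25 − 0.3q.
Supply slope = (153.2 − 92.8)/(239 − 88) = 0.4, so p = 57.6 + 0.4q.
Competitive equilibrium: 166.25 − 0.3q = 57.6 + 0.4q → q* = 155.2143, p* = 119.6857.
At the floor p = 136, quantity demanded = (166.25 − 136)/0.3 = 100.8333.
Sellers' marginal cost at q' = 100.8333: 57.6 + 0.4·100.8333 = 97.9333.
Δq = 155.2143 − 100.8333 = 54.381; wedge = 136 − 97.9333 = 38.0667.
Deadweight loss = ½ × 54.381 × 38.0667 = $1035.05 thousand.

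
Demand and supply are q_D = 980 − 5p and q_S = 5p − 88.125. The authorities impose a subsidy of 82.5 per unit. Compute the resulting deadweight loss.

In inverse form: demand p = 196 − 0.2q, supply p = 17.625 + 0.2q.
Competitive equilibrium: 196 − 0.2q = 17.625 + 0.2q → q* = 445.9375, p* = 106.8125.
The subsidy lowers effective supply by 82.5: p = 0.2q − 64.875.
New quantity: 196 − 0.2q = 0.2q − 64.875 → q' = 652.1875.
Overproduction Δq = 652.1875 − 445.9375 = 206.25; wedge = subsidy = 82.5.
Welfare loss = ½ × 206.25 × 82.5 = 8507.81.

8507.81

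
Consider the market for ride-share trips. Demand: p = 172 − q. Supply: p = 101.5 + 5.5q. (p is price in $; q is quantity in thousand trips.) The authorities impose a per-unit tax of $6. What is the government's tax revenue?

$59.54 thousand

Competitive equilibrium: 172 − q = 101.5 + 5.5q → q* = 10.8462, p* = 161.1538.
With the tax, the buyer price exceeds the seller price by 6: (172 − q) − (101.5 + 5.5q) = 6 → q' = 9.9231.
Tax revenue = 6 × 9.9231 = $59.54 thousand.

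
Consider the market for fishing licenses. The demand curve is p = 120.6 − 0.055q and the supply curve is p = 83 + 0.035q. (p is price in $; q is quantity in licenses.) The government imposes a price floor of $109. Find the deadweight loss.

$1925.76

Competitive equilibrium: 120.6 − 0.055q = 83 + 0.035q → q* = 417.7778, p* = 97.6222.
At the floor p = 109, quantity demanded = (120.6 − 109)/0.055 = 210.9091.
Sellers' marginal cost at q' = 210.9091: 83 + 0.035·210.9091 = 90.3818.
Δq = 417.7778 − 210.9091 = 206.8687; wedge = 109 − 90.3818 = 18.6182.
DWL = ½ × 206.8687 × 18.6182 = $1925.76.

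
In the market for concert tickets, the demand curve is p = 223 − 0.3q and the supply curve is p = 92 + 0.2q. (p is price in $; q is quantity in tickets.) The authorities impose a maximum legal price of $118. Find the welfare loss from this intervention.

Competitive equilibrium: 223 − 0.3q = 92 + 0.2q → q* = 262, p* = 144.4.
At the ceiling p = 118, quantity supplied = (118 − 92)/0.2 = 130.
Willingness to pay at q' = 130: 223 − 0.3·130 = 184.
Δq = 262 − 130 = 132; wedge = 184 − 118 = 66.
DWL = ½ × 132 × 66 = $4356.

$4356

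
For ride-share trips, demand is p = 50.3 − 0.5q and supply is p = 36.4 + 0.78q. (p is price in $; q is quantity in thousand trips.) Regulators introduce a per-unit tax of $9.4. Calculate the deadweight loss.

Competitive equilibrium: 50.3 − 0.5q = 36.4 + 0.78q → q* = 10.8594, p* = 44.8703.
With the tax, the buyer price exceeds the seller price by 9.4: (50.3 − 0.5q) − (36.4 + 0.78q) = 9.4 → q' = 3.5156.
Δq = 10.8594 − 3.5156 = 7.3438; the wedge equals the tax, 9.4.
Deadweight loss = ½ × 7.3438 × 9.4 = $34.52 thousand.

$34.52 thousand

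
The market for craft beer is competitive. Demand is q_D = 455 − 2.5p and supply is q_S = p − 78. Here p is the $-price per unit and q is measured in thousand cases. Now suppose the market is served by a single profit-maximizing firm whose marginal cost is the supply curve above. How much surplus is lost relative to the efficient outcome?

$190.76 thousand

In inverse form: demand p = 182 − 0.4q, supply p = 78 + q.
Competitive equilibrium: 182 − 0.4q = 78 + q → q* = 74.2857, p* = 152.2857.
Marginal revenue: MR = 182 − 0.8q. Set MR = MC: 182 − 0.8q = 78 + q → q_m = 57.7778.
Price p_m = 182 − 0.4·57.7778 = 158.8889; MC(q_m) = 78 + 1·57.7778 = 135.7778.
Competitive q* = 74.2857, so Δq = 16.5079; wedge = 158.8889 − 135.7778 = 23.1111.
The triangle = ½ × 16.5079 × 23.1111 = $190.76 thousand.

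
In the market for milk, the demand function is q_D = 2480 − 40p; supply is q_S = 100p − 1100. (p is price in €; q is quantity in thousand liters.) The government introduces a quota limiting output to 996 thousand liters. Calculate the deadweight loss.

€3721.42 thousand

In inverse form: demand p = 62 − 0.025q, supply p = 11 + 0.01q.
Competitive equilibrium: 62 − 0.025q = 11 + 0.01q → q* = 1457.1429, p* = 25.5714.
At q = 996: demand price = 62 − 0.025·996 = 37.1; supply price = 11 + 0.01·996 = 20.96.
Δq = 1457.1429 − 996 = 461.1429; wedge = 37.1 − 20.96 = 16.14.
DWL = ½ × 461.1429 × 16.14 = €3721.42 thousand.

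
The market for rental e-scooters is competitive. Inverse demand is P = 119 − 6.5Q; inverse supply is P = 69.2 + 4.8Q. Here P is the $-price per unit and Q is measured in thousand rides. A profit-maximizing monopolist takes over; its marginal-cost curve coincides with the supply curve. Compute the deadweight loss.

$14.63 thousand

Competitive equilibrium: 119 − 6.5Q = 69.2 + 4.8Q → Q* = 4.4071, P* = 90.354.
Marginal revenue: MR = 119 − 13Q. Set MR = MC: 119 − 13Q = 69.2 + 4.8Q → Q_m = 2.7978.
Price P_m = 119 − 6.5·2.7978 = 100.8143; MC(Q_m) = 69.2 + 4.8·2.7978 = 82.6294.
Competitive Q* = 4.4071, so ΔQ = 1.6093; wedge = 100.8143 − 82.6294 = 18.1849.
Welfare loss = ½ × 1.6093 × 18.1849 = $14.63 thousand.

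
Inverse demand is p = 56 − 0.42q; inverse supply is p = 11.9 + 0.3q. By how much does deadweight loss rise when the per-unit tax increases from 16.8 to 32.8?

551.11

Competitive equilibrium: 56 − 0.42q = 11.9 + 0.3q → q* = 61.25, p* = 30.275.
For a per-unit tax t: Δq = t/0.72, so DWL = ½·t·(t/0.72) = t²/1.44.
At t = 16.8: DWL = 196. At t = 32.8: DWL = 747.111.
Increase = 747.111 − 196 = 551.11.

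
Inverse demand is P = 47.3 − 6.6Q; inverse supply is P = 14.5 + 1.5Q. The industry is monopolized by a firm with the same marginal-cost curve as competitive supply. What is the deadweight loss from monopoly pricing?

13.39

Competitive equilibrium: 47.3 − 6.6Q = 14.5 + 1.5Q → Q* = 4.0494, P* = 20.5741.
Marginal revenue: MR = 47.3 − 13.2Q. Set MR = MC: 47.3 − 13.2Q = 14.5 + 1.5Q → Q_m = 2.2313.
Price P_m = 47.3 − 6.6·2.2313 = 32.5734; MC(Q_m) = 14.5 + 1.5·2.2313 = 17.847.
Competitive Q* = 4.0494, so ΔQ = 1.8181; wedge = 32.5734 − 17.847 = 14.7264.
Welfare loss = ½ × 1.8181 × 14.7264 = 13.39.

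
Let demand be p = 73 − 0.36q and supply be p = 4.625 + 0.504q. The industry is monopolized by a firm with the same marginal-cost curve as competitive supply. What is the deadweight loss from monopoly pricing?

Competitive equilibrium: 73 − 0.36q = 4.625 + 0.504q → q* = 79.1377, p* = 44.5104.
Marginal revenue: MR = 73 − 0.72q. Set MR = MC: 73 − 0.72q = 4.625 + 0.504q → q_m = 55.8619.
Price p_m = 73 − 0.36·55.8619 = 52.8897; MC(q_m) = 4.625 + 0.504·55.8619 = 32.7794.
Competitive q* = 79.1377, so Δq = 23.2758; wedge = 52.8897 − 32.7794 = 20.1103.
Welfare loss = ½ × 23.2758 × 20.1103 = 234.04.

234.04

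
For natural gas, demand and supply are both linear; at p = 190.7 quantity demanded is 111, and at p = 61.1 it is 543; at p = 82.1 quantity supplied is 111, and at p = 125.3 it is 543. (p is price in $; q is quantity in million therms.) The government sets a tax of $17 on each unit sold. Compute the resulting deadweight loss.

Demand slope = (61.1 − 190.7)/(543 − 111) = −0.3, so p = 224 − 0.3q.
Supply slope = (125.3 − 82.1)/(543 − 111) = 0.1, so p = 71 + 0.1q.
Competitive equilibrium: 224 − 0.3q = 71 + 0.1q → q* = 382.5, p* = 109.25.
With the tax, the buyer price exceeds the seller price by 17: (224 − 0.3q) − (71 + 0.1q) = 17 → q' = 340.
Δq = 382.5 − 340 = 42.5; the wedge equals the tax, 17.
DWL = ½ × 42.5 × 17 = $361.25 million.

$361.25 million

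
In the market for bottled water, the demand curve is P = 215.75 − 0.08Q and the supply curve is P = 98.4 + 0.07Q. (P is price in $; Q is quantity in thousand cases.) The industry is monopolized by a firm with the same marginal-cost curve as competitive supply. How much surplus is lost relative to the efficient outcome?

Competitive equilibrium: 215.75 − 0.08Q = 98.4 + 0.07Q → Q* = 782.3333, P* = 153.1633.
Marginal revenue: MR = 215.75 − 0.16Q. Set MR = MC: 215.75 − 0.16Q = 98.4 + 0.07Q → Q_m = 510.2174.
Price P_m = 215.75 − 0.08·510.2174 = 174.9326; MC(Q_m) = 98.4 + 0.07·510.2174 = 134.1152.
Competitive Q* = 782.3333, so ΔQ = 272.1159; wedge = 174.9326 − 134.1152 = 40.8174.
The triangle = ½ × 272.1159 × 40.8174 = $5553.53 thousand.

$5553.53 thousand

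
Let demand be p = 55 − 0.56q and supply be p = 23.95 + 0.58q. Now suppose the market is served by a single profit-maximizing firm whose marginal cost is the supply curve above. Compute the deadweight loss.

45.88

Competitive equilibrium: 55 − 0.56q = 23.95 + 0.58q → q* = 27.2368, p* = 39.7474.
Marginal revenue: MR = 55 − 1.12q. Set MR = MC: 55 − 1.12q = 23.95 + 0.58q → q_m = 18.2647.
Price p_m = 55 − 0.56·18.2647 = 44.7718; MC(q_m) = 23.95 + 0.58·18.2647 = 34.5435.
Competitive q* = 27.2368, so Δq = 8.9721; wedge = 44.7718 − 34.5435 = 10.2283.
The triangle = ½ × 8.9721 × 10.2283 = 45.88.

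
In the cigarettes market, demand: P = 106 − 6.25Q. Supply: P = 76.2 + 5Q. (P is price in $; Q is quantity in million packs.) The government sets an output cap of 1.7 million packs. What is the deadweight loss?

$5.06 million

Competitive equilibrium: 106 − 6.25Q = 76.2 + 5Q → Q* = 2.6489, P* = 89.4444.
At Q = 1.7: demand price = 106 − 6.25·1.7 = 95.375; supply price = 76.2 + 5·1.7 = 84.7.
ΔQ = 2.6489 − 1.7 = 0.9489; wedge = 95.375 − 84.7 = 10.675.
The triangle = ½ × 0.9489 × 10.675 = $5.06 million.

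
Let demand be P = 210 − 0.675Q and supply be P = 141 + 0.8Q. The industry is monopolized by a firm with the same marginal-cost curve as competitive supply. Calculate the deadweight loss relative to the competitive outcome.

159.08

Competitive equilibrium: 210 − 0.675Q = 141 + 0.8Q → Q* = 46.7797, P* = 178.4237.
Marginal revenue: MR = 210 − 1.35Q. Set MR = MC: 210 − 1.35Q = 141 + 0.8Q → Q_m = 32.093.
Price P_m = 210 − 0.675·32.093 = 188.3372; MC(Q_m) = 141 + 0.8·32.093 = 166.6744.
Competitive Q* = 46.7797, so ΔQ = 14.6867; wedge = 188.3372 − 166.6744 = 21.6628.
Welfare loss = ½ × 14.6867 × 21.6628 = 159.08.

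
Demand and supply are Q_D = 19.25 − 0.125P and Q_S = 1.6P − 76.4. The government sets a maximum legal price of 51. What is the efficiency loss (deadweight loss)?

In inverse form: demand P = 154 − 8Q, supply P = 47.75 + 0.625Q.
Competitive equilibrium: 154 − 8Q = 47.75 + 0.625Q → Q* = 12.3188, P* = 55.4493.
At the ceiling P = 51, quantity supplied = (51 − 47.75)/0.625 = 5.2.
Willingness to pay at Q' = 5.2: 154 − 8·5.2 = 112.4.
ΔQ = 12.3188 − 5.2 = 7.1188; wedge = 112.4 − 51 = 61.4.
Deadweight loss = ½ × 7.1188 × 61.4 = 218.55.

218.55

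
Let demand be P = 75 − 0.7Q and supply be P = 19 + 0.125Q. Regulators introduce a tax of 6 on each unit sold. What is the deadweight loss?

Competitive equilibrium: 75 − 0.7Q = 19 + 0.125Q → Q* = 67.8788, P* = 27.4848.
With the tax, the buyer price exceeds the seller price by 6: (75 − 0.7Q) − (19 + 0.125Q) = 6 → Q' = 60.6061.
ΔQ = 67.8788 − 60.6061 = 7.2727; the wedge equals the tax, 6.
Deadweight loss = ½ × 7.2727 × 6 = 21.82.

21.82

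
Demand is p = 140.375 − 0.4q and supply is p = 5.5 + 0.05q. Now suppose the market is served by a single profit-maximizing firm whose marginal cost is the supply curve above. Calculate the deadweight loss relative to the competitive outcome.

Competitive equilibrium: 140.375 − 0.4q = 5.5 + 0.05q → q* = 299.7222, p* = 20.4861.
Marginal revenue: MR = 140.375 − 0.8q. Set MR = MC: 140.375 − 0.8q = 5.5 + 0.05q → q_m = 158.6765.
Price p_m = 140.375 − 0.4·158.6765 = 76.9044; MC(q_m) = 5.5 + 0.05·158.6765 = 13.4338.
Competitive q* = 299.7222, so Δq = 141.0457; wedge = 76.9044 − 13.4338 = 63.4706.
Deadweight loss = ½ × 141.0457 × 63.4706 = 4476.13.

4476.13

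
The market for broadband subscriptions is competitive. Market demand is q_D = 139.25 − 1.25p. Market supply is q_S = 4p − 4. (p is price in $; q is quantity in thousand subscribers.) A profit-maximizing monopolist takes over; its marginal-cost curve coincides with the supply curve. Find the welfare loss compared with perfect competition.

$1085.31 thousand

In inverse form: demand p = 111.4 − 0.8q, supply p = 1 + 0.25q.
Competitive equilibrium: 111.4 − 0.8q = 1 + 0.25q → q* = 105.1429, p* = 27.2857.
Marginal revenue: MR = 111.4 − 1.6q. Set MR = MC: 111.4 − 1.6q = 1 + 0.25q → q_m = 59.6757.
Price p_m = 111.4 − 0.8·59.6757 = 63.6594; MC(q_m) = 1 + 0.25·59.6757 = 15.9189.
Competitive q* = 105.1429, so Δq = 45.4672; wedge = 63.6594 − 15.9189 = 47.7405.
Deadweight loss = ½ × 45.4672 × 47.7405 = $1085.31 thousand.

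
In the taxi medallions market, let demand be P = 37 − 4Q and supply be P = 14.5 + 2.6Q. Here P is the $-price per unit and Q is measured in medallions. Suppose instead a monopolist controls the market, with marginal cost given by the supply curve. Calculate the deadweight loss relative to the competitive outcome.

Competitive equilibrium: 37 − 4Q = 14.5 + 2.6Q → Q* = 3.4091, P* = 23.3636.
Marginal revenue: MR = 37 − 8Q. Set MR = MC: 37 − 8Q = 14.5 + 2.6Q → Q_m = 2.1226.
Price P_m = 37 − 4·2.1226 = 28.5096; MC(Q_m) = 14.5 + 2.6·2.1226 = 20.0188.
Competitive Q* = 3.4091, so ΔQ = 1.2865; wedge = 28.5096 − 20.0188 = 8.4908.
The triangle = ½ × 1.2865 × 8.4908 = $5.46.

$5.46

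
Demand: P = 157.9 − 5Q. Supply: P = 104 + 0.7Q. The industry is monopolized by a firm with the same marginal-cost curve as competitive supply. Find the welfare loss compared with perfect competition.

Competitive equilibrium: 157.9 − 5Q = 104 + 0.7Q → Q* = 9.4561, P* = 110.6193.
Marginal revenue: MR = 157.9 − 10Q. Set MR = MC: 157.9 − 10Q = 104 + 0.7Q → Q_m = 5.0374.
Price P_m = 157.9 − 5·5.0374 = 132.713; MC(Q_m) = 104 + 0.7·5.0374 = 107.5262.
Competitive Q* = 9.4561, so ΔQ = 4.4187; wedge = 132.713 − 107.5262 = 25.1868.
Deadweight loss = ½ × 4.4187 × 25.1868 = 55.65.

55.65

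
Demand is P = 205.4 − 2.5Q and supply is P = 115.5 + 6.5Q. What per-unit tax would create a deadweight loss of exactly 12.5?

Competitive equilibrium: 205.4 − 2.5Q = 115.5 + 6.5Q → Q* = 9.9889, P* = 180.4278.
A tax t gives ΔQ = t/9 and wedge t, so DWL = t²/18.
t²/18 = 12.5 → t² = 225 → t = 15.

15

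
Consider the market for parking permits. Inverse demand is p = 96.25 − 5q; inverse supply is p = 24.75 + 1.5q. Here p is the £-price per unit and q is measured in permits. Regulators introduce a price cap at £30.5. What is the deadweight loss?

£166.92

Competitive equilibrium: 96.25 − 5q = 24.75 + 1.5q → q* = 11, p* = 41.25.
At the ceiling p = 30.5, quantity supplied = (30.5 − 24.75)/1.5 = 3.8333.
Willingness to pay at q' = 3.8333: 96.25 − 5·3.8333 = 77.0835.
Δq = 11 − 3.8333 = 7.1667; wedge = 77.0835 − 30.5 = 46.5835.
Deadweight loss = ½ × 7.1667 × 46.5835 = £166.92.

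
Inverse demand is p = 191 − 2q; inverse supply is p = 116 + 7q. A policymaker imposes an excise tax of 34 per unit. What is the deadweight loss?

64.22

Competitive equilibrium: 191 − 2q = 116 + 7q → q* = 8.3333, p* = 174.3333.
With the tax, the buyer price exceeds the seller price by 34: (191 − 2q) − (116 + 7q) = 34 → q' = 4.5556.
Δq = 8.3333 − 4.5556 = 3.7777; the wedge equals the tax, 34.
The triangle = ½ × 3.7777 × 34 = 64.22.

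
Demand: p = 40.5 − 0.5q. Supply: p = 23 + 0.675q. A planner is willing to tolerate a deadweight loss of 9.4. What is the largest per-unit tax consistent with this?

4.7

Competitive equilibrium: 40.5 − 0.5q = 23 + 0.675q → q* = 14.8936, p* = 33.0532.
A tax t gives Δq = t/1.175 and wedge t, so DWL = t²/2.35.
t²/2.35 = 9.4 → t² = 22.09 → t = 4.7.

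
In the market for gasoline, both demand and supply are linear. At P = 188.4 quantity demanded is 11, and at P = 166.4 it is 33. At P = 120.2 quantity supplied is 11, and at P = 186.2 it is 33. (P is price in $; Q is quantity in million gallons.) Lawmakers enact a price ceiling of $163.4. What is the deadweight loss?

$14.045 million

Demand slope = (166.4 − 188.4)/(33 − 11) = −1, so P = 199.4 − Q.
Supply slope = (186.2 − 120.2)/(33 − 11) = 3, so P = 87.2 + 3Q.
Competitive equilibrium: 199.4 − Q = 87.2 + 3Q → Q* = 28.05, P* = 171.35.
At the ceiling P = 163.4, quantity supplied = (163.4 − 87.2)/3 = 25.4.
Willingness to pay at Q' = 25.4: 199.4 − 1·25.4 = 174.
ΔQ = 28.05 − 25.4 = 2.65; wedge = 174 − 163.4 = 10.6.
Deadweight loss = ½ × 2.65 × 10.6 = $14.045 million.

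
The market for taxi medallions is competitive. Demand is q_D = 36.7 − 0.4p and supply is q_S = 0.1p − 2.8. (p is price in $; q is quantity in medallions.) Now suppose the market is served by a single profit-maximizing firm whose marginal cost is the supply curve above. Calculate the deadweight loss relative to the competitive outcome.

In inverse form: demand p = 91.75 − 2.5q, supply p = 28 + 10q.
Competitive equilibrium: 91.75 − 2.5q = 28 + 10q → q* = 5.1, p* = 79.
Marginal revenue: MR = 91.75 − 5q. Set MR = MC: 91.75 − 5q = 28 + 10q → q_m = 4.25.
Price p_m = 91.75 − 2.5·4.25 = 81.125; MC(q_m) = 28 + 10·4.25 = 70.5.
Competitive q* = 5.1, so Δq = 0.85; wedge = 81.125 − 70.5 = 10.625.
Deadweight loss = ½ × 0.85 × 10.625 = $4.52.

$4.52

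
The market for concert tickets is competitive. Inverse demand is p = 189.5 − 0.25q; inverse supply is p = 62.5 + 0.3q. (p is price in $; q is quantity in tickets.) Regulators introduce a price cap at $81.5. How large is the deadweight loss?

Competitive equilibrium: 189.5 − 0.25q = 62.5 + 0.3q → q* = 230.9091, p* = 131.7727.
At the ceiling p = 81.5, quantity supplied = (81.5 − 62.5)/0.3 = 63.3333.
Willingness to pay at q' = 63.3333: 189.5 − 0.25·63.3333 = 173.6667.
Δq = 230.9091 − 63.3333 = 167.5758; wedge = 173.6667 − 81.5 = 92.1667.
DWL = ½ × 167.5758 × 92.1667 = $7722.45.

$7722.45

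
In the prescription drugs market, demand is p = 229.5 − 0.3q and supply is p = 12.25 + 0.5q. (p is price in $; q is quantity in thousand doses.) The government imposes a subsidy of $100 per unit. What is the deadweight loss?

$6250 thousand

Competitive equilibrium: 229.5 − 0.3q = 12.25 + 0.5q → q* = 271.5625, p* = 148.0313.
The subsidy lowers effective supply by 100: p = 0.5q − 87.75.
New quantity: 229.5 − 0.3q = 0.5q − 87.75 → q' = 396.5625.
Overproduction Δq = 396.5625 − 271.5625 = 125; wedge = subsidy = 100.
Deadweight loss = ½ × 125 × 100 = $6250 thousand.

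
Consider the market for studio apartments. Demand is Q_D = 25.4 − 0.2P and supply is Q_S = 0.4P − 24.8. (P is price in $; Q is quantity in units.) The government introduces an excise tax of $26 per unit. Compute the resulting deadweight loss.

$45.07

In inverse form: demand P = 127 − 5Q, supply P = 62 + 2.5Q.
Competitive equilibrium: 127 − 5Q = 62 + 2.5Q → Q* = 8.6667, P* = 83.6667.
With the tax, the buyer price exceeds the seller price by 26: (127 − 5Q) − (62 + 2.5Q) = 26 → Q' = 5.2.
ΔQ = 8.6667 − 5.2 = 3.4667; the wedge equals the tax, 26.
Welfare loss = ½ × 3.4667 × 26 = $45.07.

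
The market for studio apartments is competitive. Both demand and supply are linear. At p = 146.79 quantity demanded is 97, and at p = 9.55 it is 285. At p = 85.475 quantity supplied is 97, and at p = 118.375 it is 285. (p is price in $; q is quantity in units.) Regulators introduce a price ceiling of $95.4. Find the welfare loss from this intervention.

$55.12

Demand slope = (9.55 − 146.79)/(285 − 97) = −0.73, so p = 217.6 − 0.73q.
Supply slope = (118.375 − 85.475)/(285 − 97) = 0.175, so p = 68.5 + 0.175q.
Competitive equilibrium: 217.6 − 0.73q = 68.5 + 0.175q → q* = 164.7514, p* = 97.3315.
At the ceiling p = 95.4, quantity supplied = (95.4 − 68.5)/0.175 = 153.7143.
Willingness to pay at q' = 153.7143: 217.6 − 0.73·153.7143 = 105.3886.
Δq = 164.7514 − 153.7143 = 11.0371; wedge = 105.3886 − 95.4 = 9.9886.
Deadweight loss = ½ × 11.0371 × 9.9886 = $55.12.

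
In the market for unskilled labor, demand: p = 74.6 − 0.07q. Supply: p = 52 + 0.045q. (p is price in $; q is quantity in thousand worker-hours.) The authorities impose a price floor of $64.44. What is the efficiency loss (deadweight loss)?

$151.79 thousand

Competitive equilibrium: 74.6 − 0.07q = 52 + 0.045q → q* = 196.5217, p* = 60.8435.
At the floor p = 64.44, quantity demanded = (74.6 − 64.44)/0.07 = 145.1429.
Sellers' marginal cost at q' = 145.1429: 52 + 0.045·145.1429 = 58.5314.
Δq = 196.5217 − 145.1429 = 51.3788; wedge = 64.44 − 58.5314 = 5.9086.
Welfare loss = ½ × 51.3788 × 5.9086 = $151.79 thousand.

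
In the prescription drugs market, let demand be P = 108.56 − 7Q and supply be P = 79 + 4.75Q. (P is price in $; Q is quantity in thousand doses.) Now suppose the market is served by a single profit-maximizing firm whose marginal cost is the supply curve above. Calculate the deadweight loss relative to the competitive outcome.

Competitive equilibrium: 108.56 − 7Q = 79 + 4.75Q → Q* = 2.5157, P* = 90.9498.
Marginal revenue: MR = 108.56 − 14Q. Set MR = MC: 108.56 − 14Q = 79 + 4.75Q → Q_m = 1.5765.
Price P_m = 108.56 − 7·1.5765 = 97.5245; MC(Q_m) = 79 + 4.75·1.5765 = 86.4884.
Competitive Q* = 2.5157, so ΔQ = 0.9392; wedge = 97.5245 − 86.4884 = 11.0361.
Deadweight loss = ½ × 0.9392 × 11.0361 = $5.18 thousand.

$5.18 thousand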